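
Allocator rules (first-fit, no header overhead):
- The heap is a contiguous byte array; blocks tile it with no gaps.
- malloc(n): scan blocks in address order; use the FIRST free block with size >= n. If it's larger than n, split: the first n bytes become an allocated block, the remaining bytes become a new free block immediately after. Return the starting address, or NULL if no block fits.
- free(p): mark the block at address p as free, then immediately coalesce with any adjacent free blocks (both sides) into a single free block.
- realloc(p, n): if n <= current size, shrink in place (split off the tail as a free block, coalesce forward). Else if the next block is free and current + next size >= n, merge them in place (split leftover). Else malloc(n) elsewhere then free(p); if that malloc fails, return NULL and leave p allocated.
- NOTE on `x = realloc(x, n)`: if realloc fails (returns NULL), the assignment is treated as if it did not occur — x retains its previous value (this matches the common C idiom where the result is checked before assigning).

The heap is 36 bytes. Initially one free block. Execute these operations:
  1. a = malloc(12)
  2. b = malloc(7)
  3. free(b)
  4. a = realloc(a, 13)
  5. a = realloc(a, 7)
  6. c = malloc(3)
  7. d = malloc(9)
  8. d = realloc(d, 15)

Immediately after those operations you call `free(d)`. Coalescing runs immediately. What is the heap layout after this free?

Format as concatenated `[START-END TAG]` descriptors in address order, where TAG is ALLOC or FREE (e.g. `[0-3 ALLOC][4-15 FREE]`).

Answer: [0-6 ALLOC][7-9 ALLOC][10-35 FREE]

Derivation:
Op 1: a = malloc(12) -> a = 0; heap: [0-11 ALLOC][12-35 FREE]
Op 2: b = malloc(7) -> b = 12; heap: [0-11 ALLOC][12-18 ALLOC][19-35 FREE]
Op 3: free(b) -> (freed b); heap: [0-11 ALLOC][12-35 FREE]
Op 4: a = realloc(a, 13) -> a = 0; heap: [0-12 ALLOC][13-35 FREE]
Op 5: a = realloc(a, 7) -> a = 0; heap: [0-6 ALLOC][7-35 FREE]
Op 6: c = malloc(3) -> c = 7; heap: [0-6 ALLOC][7-9 ALLOC][10-35 FREE]
Op 7: d = malloc(9) -> d = 10; heap: [0-6 ALLOC][7-9 ALLOC][10-18 ALLOC][19-35 FREE]
Op 8: d = realloc(d, 15) -> d = 10; heap: [0-6 ALLOC][7-9 ALLOC][10-24 ALLOC][25-35 FREE]
free(d): d = 10 -> block [10-24 ALLOC]; mark free, coalesce with adjacent free neighbors -> [0-6 ALLOC][7-9 ALLOC][10-35 FREE]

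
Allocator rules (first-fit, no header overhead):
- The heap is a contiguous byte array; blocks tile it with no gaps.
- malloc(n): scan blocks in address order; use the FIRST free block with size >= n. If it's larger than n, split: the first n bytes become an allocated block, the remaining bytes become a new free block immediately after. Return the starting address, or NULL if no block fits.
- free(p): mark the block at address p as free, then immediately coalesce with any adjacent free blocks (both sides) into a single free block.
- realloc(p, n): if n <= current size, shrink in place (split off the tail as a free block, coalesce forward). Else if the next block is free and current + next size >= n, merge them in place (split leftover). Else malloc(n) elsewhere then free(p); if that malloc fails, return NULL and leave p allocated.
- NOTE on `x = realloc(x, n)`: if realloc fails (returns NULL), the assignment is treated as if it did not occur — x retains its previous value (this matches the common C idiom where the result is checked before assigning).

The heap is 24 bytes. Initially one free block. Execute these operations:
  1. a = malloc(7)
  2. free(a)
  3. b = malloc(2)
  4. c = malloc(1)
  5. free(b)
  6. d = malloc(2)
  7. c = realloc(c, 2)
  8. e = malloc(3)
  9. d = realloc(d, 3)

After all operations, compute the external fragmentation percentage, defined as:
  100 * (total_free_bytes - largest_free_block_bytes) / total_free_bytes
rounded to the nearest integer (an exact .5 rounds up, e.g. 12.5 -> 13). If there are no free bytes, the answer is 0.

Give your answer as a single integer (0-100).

Answer: 13

Derivation:
Op 1: a = malloc(7) -> a = 0; heap: [0-6 ALLOC][7-23 FREE]
Op 2: free(a) -> (freed a); heap: [0-23 FREE]
Op 3: b = malloc(2) -> b = 0; heap: [0-1 ALLOC][2-23 FREE]
Op 4: c = malloc(1) -> c = 2; heap: [0-1 ALLOC][2-2 ALLOC][3-23 FREE]
Op 5: free(b) -> (freed b); heap: [0-1 FREE][2-2 ALLOC][3-23 FREE]
Op 6: d = malloc(2) -> d = 0; heap: [0-1 ALLOC][2-2 ALLOC][3-23 FREE]
Op 7: c = realloc(c, 2) -> c = 2; heap: [0-1 ALLOC][2-3 ALLOC][4-23 FREE]
Op 8: e = malloc(3) -> e = 4; heap: [0-1 ALLOC][2-3 ALLOC][4-6 ALLOC][7-23 FREE]
Op 9: d = realloc(d, 3) -> d = 7; heap: [0-1 FREE][2-3 ALLOC][4-6 ALLOC][7-9 ALLOC][10-23 FREE]
Free blocks: [2 14] total_free=16 largest=14 -> 100*(16-14)/16 = 200/16 = 12.5 -> rounds to 13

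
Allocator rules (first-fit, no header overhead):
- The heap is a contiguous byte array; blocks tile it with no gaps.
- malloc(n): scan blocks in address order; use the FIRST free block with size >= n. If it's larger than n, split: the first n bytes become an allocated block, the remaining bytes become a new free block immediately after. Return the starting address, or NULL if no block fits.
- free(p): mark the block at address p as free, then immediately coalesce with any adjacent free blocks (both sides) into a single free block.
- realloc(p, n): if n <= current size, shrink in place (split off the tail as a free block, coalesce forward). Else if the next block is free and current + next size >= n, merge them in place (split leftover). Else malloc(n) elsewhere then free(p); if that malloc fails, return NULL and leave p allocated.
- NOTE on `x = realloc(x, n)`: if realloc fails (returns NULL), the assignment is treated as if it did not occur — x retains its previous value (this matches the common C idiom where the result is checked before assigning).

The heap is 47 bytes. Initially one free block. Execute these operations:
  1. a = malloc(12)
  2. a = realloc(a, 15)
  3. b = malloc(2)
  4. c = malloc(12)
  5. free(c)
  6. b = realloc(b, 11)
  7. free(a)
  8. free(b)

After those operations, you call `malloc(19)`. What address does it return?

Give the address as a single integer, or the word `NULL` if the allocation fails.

Op 1: a = malloc(12) -> a = 0; heap: [0-11 ALLOC][12-46 FREE]
Op 2: a = realloc(a, 15) -> a = 0; heap: [0-14 ALLOC][15-46 FREE]
Op 3: b = malloc(2) -> b = 15; heap: [0-14 ALLOC][15-16 ALLOC][17-46 FREE]
Op 4: c = malloc(12) -> c = 17; heap: [0-14 ALLOC][15-16 ALLOC][17-28 ALLOC][29-46 FREE]
Op 5: free(c) -> (freed c); heap: [0-14 ALLOC][15-16 ALLOC][17-46 FREE]
Op 6: b = realloc(b, 11) -> b = 15; heap: [0-14 ALLOC][15-25 ALLOC][26-46 FREE]
Op 7: free(a) -> (freed a); heap: [0-14 FREE][15-25 ALLOC][26-46 FREE]
Op 8: free(b) -> (freed b); heap: [0-46 FREE]
malloc(19): first-fit scan over [0-46 FREE] -> 0

Answer: 0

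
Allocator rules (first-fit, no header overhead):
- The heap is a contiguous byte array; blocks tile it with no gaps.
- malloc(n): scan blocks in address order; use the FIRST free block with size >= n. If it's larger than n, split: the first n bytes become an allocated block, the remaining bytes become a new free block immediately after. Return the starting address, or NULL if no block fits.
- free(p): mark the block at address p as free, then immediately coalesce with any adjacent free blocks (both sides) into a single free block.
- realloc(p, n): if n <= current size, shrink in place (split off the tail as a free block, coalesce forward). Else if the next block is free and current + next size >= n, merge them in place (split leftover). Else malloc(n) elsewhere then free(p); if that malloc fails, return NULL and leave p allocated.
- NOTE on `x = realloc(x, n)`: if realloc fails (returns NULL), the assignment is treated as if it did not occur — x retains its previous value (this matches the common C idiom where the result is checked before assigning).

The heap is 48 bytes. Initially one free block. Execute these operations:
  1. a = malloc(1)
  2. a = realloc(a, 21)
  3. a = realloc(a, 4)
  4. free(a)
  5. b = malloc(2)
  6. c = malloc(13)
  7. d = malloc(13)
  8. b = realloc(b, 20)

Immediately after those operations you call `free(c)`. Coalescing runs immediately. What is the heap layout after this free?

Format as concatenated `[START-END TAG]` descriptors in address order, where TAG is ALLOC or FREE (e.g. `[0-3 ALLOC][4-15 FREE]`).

Op 1: a = malloc(1) -> a = 0; heap: [0-0 ALLOC][1-47 FREE]
Op 2: a = realloc(a, 21) -> a = 0; heap: [0-20 ALLOC][21-47 FREE]
Op 3: a = realloc(a, 4) -> a = 0; heap: [0-3 ALLOC][4-47 FREE]
Op 4: free(a) -> (freed a); heap: [0-47 FREE]
Op 5: b = malloc(2) -> b = 0; heap: [0-1 ALLOC][2-47 FREE]
Op 6: c = malloc(13) -> c = 2; heap: [0-1 ALLOC][2-14 ALLOC][15-47 FREE]
Op 7: d = malloc(13) -> d = 15; heap: [0-1 ALLOC][2-14 ALLOC][15-27 ALLOC][28-47 FREE]
Op 8: b = realloc(b, 20) -> b = 28; heap: [0-1 FREE][2-14 ALLOC][15-27 ALLOC][28-47 ALLOC]
free(c): c = 2 -> block [2-14 ALLOC]; mark free, coalesce with adjacent free neighbors -> [0-14 FREE][15-27 ALLOC][28-47 ALLOC]

Answer: [0-14 FREE][15-27 ALLOC][28-47 ALLOC]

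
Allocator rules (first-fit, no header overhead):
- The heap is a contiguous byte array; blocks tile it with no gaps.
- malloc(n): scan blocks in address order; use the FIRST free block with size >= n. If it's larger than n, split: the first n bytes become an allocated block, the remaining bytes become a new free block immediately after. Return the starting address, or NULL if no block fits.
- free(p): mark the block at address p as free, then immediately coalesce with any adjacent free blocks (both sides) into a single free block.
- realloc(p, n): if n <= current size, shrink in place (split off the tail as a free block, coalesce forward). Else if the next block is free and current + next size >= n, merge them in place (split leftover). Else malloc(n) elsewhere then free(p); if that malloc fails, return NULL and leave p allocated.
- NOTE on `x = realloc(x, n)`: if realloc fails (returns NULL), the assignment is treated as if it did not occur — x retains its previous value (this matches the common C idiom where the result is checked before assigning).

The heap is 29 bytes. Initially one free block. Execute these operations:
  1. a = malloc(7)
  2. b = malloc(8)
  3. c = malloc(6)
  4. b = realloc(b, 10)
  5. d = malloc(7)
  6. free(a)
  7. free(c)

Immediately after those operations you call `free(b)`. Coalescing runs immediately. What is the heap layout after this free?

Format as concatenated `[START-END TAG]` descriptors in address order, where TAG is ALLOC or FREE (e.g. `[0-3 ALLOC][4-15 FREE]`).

Op 1: a = malloc(7) -> a = 0; heap: [0-6 ALLOC][7-28 FREE]
Op 2: b = malloc(8) -> b = 7; heap: [0-6 ALLOC][7-14 ALLOC][15-28 FREE]
Op 3: c = malloc(6) -> c = 15; heap: [0-6 ALLOC][7-14 ALLOC][15-20 ALLOC][21-28 FREE]
Op 4: b = realloc(b, 10) -> NULL (b unchanged); heap: [0-6 ALLOC][7-14 ALLOC][15-20 ALLOC][21-28 FREE]
Op 5: d = malloc(7) -> d = 21; heap: [0-6 ALLOC][7-14 ALLOC][15-20 ALLOC][21-27 ALLOC][28-28 FREE]
Op 6: free(a) -> (freed a); heap: [0-6 FREE][7-14 ALLOC][15-20 ALLOC][21-27 ALLOC][28-28 FREE]
Op 7: free(c) -> (freed c); heap: [0-6 FREE][7-14 ALLOC][15-20 FREE][21-27 ALLOC][28-28 FREE]
free(b): b = 7 -> block [7-14 ALLOC]; mark free, coalesce with adjacent free neighbors -> [0-20 FREE][21-27 ALLOC][28-28 FREE]

Answer: [0-20 FREE][21-27 ALLOC][28-28 FREE]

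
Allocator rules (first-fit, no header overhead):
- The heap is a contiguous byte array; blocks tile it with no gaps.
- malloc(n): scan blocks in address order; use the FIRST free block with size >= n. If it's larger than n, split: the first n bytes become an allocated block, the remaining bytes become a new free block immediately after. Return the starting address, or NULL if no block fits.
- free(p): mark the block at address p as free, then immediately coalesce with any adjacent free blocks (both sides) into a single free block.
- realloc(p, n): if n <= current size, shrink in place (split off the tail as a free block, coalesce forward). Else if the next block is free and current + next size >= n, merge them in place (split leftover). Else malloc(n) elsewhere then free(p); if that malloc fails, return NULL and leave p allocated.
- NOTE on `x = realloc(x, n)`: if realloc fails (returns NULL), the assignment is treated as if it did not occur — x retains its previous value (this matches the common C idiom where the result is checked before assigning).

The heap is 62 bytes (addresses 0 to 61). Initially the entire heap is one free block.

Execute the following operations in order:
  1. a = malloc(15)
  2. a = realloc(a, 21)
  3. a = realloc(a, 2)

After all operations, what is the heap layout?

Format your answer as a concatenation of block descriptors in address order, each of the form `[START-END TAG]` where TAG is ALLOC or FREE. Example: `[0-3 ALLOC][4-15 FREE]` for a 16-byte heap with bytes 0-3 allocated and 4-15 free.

Op 1: a = malloc(15) -> a = 0; heap: [0-14 ALLOC][15-61 FREE]
Op 2: a = realloc(a, 21) -> a = 0; heap: [0-20 ALLOC][21-61 FREE]
Op 3: a = realloc(a, 2) -> a = 0; heap: [0-1 ALLOC][2-61 FREE]

Answer: [0-1 ALLOC][2-61 FREE]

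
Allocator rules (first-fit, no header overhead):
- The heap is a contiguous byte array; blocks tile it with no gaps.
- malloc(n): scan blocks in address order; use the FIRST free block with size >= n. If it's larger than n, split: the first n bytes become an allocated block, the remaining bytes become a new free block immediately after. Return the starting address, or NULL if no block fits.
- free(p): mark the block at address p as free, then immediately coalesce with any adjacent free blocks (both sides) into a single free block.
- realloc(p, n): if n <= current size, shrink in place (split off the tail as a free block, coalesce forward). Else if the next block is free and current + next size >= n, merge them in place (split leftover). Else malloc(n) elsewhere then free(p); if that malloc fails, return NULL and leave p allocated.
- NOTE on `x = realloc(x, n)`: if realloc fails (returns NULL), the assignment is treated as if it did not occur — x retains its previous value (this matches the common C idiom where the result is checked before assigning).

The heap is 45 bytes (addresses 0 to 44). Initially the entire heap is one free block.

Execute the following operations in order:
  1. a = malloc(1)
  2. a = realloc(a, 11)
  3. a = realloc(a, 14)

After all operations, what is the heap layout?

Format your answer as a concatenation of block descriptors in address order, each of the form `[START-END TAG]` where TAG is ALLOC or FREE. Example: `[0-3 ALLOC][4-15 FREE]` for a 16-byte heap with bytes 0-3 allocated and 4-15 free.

Op 1: a = malloc(1) -> a = 0; heap: [0-0 ALLOC][1-44 FREE]
Op 2: a = realloc(a, 11) -> a = 0; heap: [0-10 ALLOC][11-44 FREE]
Op 3: a = realloc(a, 14) -> a = 0; heap: [0-13 ALLOC][14-44 FREE]

Answer: [0-13 ALLOC][14-44 FREE]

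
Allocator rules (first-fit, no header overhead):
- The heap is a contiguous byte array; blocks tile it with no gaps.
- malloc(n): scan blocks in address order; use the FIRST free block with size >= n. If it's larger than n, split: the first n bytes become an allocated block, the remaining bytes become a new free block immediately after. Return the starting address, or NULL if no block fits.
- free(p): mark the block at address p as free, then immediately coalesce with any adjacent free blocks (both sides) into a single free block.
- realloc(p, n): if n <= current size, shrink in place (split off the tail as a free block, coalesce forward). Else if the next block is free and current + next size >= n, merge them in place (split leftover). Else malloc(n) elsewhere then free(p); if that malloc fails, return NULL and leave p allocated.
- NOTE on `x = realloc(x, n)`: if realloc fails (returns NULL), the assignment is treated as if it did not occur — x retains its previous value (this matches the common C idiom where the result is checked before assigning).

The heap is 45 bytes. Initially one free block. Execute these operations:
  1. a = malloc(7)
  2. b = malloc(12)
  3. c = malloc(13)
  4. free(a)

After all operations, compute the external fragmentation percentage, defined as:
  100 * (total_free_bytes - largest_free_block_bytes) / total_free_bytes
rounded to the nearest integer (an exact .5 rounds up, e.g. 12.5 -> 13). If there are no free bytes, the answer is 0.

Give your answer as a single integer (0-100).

Op 1: a = malloc(7) -> a = 0; heap: [0-6 ALLOC][7-44 FREE]
Op 2: b = malloc(12) -> b = 7; heap: [0-6 ALLOC][7-18 ALLOC][19-44 FREE]
Op 3: c = malloc(13) -> c = 19; heap: [0-6 ALLOC][7-18 ALLOC][19-31 ALLOC][32-44 FREE]
Op 4: free(a) -> (freed a); heap: [0-6 FREE][7-18 ALLOC][19-31 ALLOC][32-44 FREE]
Free blocks: [7 13] total_free=20 largest=13 -> 100*(20-13)/20 = 700/20 = 35

Answer: 35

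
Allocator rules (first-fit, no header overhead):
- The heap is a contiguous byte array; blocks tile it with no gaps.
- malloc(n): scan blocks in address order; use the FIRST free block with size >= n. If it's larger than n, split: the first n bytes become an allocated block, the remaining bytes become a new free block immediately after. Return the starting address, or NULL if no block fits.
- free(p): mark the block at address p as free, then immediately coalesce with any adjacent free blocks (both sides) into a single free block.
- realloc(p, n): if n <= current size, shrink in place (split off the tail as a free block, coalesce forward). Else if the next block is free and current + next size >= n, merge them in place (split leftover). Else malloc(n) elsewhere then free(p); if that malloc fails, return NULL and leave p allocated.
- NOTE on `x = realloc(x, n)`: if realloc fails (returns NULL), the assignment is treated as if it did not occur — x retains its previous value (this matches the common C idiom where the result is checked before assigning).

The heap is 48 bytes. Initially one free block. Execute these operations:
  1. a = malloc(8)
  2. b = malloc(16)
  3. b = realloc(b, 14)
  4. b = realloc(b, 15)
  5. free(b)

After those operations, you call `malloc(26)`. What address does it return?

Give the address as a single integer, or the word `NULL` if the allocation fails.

Op 1: a = malloc(8) -> a = 0; heap: [0-7 ALLOC][8-47 FREE]
Op 2: b = malloc(16) -> b = 8; heap: [0-7 ALLOC][8-23 ALLOC][24-47 FREE]
Op 3: b = realloc(b, 14) -> b = 8; heap: [0-7 ALLOC][8-21 ALLOC][22-47 FREE]
Op 4: b = realloc(b, 15) -> b = 8; heap: [0-7 ALLOC][8-22 ALLOC][23-47 FREE]
Op 5: free(b) -> (freed b); heap: [0-7 ALLOC][8-47 FREE]
malloc(26): first-fit scan over [0-7 ALLOC][8-47 FREE] -> 8

Answer: 8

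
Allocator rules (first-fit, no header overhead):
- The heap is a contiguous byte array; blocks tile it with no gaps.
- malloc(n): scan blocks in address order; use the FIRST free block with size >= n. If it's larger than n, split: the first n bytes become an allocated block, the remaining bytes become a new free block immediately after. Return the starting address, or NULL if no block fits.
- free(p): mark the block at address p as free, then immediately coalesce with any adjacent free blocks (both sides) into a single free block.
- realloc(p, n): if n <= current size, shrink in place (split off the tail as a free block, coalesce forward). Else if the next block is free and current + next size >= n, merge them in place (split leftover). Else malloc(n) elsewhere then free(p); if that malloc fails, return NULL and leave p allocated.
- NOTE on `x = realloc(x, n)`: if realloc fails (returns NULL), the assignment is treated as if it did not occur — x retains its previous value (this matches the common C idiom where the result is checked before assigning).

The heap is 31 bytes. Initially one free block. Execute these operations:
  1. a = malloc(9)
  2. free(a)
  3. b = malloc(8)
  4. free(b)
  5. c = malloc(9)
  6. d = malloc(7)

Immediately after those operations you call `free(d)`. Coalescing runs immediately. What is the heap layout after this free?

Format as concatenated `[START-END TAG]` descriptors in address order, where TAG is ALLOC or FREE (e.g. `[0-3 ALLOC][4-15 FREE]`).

Answer: [0-8 ALLOC][9-30 FREE]

Derivation:
Op 1: a = malloc(9) -> a = 0; heap: [0-8 ALLOC][9-30 FREE]
Op 2: free(a) -> (freed a); heap: [0-30 FREE]
Op 3: b = malloc(8) -> b = 0; heap: [0-7 ALLOC][8-30 FREE]
Op 4: free(b) -> (freed b); heap: [0-30 FREE]
Op 5: c = malloc(9) -> c = 0; heap: [0-8 ALLOC][9-30 FREE]
Op 6: d = malloc(7) -> d = 9; heap: [0-8 ALLOC][9-15 ALLOC][16-30 FREE]
free(d): d = 9 -> block [9-15 ALLOC]; mark free, coalesce with adjacent free neighbors -> [0-8 ALLOC][9-30 FREE]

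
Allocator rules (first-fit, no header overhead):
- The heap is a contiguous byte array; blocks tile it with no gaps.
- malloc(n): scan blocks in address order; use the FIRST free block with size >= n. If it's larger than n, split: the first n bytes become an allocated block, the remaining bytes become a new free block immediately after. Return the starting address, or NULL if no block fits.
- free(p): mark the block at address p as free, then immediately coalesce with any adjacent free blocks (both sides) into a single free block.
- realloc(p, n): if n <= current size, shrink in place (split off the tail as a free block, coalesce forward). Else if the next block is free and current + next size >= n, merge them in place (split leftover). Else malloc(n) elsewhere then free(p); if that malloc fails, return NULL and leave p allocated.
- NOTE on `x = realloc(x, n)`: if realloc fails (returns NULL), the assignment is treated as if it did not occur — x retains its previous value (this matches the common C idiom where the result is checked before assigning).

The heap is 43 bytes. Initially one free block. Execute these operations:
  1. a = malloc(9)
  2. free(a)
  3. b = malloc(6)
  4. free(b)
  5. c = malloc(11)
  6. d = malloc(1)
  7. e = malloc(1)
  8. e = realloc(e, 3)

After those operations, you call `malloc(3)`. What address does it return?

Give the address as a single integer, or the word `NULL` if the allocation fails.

Answer: 15

Derivation:
Op 1: a = malloc(9) -> a = 0; heap: [0-8 ALLOC][9-42 FREE]
Op 2: free(a) -> (freed a); heap: [0-42 FREE]
Op 3: b = malloc(6) -> b = 0; heap: [0-5 ALLOC][6-42 FREE]
Op 4: free(b) -> (freed b); heap: [0-42 FREE]
Op 5: c = malloc(11) -> c = 0; heap: [0-10 ALLOC][11-42 FREE]
Op 6: d = malloc(1) -> d = 11; heap: [0-10 ALLOC][11-11 ALLOC][12-42 FREE]
Op 7: e = malloc(1) -> e = 12; heap: [0-10 ALLOC][11-11 ALLOC][12-12 ALLOC][13-42 FREE]
Op 8: e = realloc(e, 3) -> e = 12; heap: [0-10 ALLOC][11-11 ALLOC][12-14 ALLOC][15-42 FREE]
malloc(3): first-fit scan over [0-10 ALLOC][11-11 ALLOC][12-14 ALLOC][15-42 FREE] -> 15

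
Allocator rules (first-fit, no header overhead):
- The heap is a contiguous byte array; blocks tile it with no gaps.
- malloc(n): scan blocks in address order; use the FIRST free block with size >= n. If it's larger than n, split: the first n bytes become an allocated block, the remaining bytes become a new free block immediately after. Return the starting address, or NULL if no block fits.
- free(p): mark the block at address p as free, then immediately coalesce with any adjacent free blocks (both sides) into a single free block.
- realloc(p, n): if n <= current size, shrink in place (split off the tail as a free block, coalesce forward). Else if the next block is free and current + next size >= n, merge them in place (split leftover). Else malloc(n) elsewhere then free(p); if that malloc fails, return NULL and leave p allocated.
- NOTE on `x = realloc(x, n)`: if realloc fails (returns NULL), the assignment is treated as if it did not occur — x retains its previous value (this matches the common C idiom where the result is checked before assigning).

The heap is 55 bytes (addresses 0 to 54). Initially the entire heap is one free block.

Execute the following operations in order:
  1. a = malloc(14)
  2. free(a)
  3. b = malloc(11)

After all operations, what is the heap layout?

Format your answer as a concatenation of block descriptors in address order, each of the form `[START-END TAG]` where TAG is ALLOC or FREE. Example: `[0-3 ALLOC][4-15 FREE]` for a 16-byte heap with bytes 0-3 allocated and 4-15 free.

Answer: [0-10 ALLOC][11-54 FREE]

Derivation:
Op 1: a = malloc(14) -> a = 0; heap: [0-13 ALLOC][14-54 FREE]
Op 2: free(a) -> (freed a); heap: [0-54 FREE]
Op 3: b = malloc(11) -> b = 0; heap: [0-10 ALLOC][11-54 FREE]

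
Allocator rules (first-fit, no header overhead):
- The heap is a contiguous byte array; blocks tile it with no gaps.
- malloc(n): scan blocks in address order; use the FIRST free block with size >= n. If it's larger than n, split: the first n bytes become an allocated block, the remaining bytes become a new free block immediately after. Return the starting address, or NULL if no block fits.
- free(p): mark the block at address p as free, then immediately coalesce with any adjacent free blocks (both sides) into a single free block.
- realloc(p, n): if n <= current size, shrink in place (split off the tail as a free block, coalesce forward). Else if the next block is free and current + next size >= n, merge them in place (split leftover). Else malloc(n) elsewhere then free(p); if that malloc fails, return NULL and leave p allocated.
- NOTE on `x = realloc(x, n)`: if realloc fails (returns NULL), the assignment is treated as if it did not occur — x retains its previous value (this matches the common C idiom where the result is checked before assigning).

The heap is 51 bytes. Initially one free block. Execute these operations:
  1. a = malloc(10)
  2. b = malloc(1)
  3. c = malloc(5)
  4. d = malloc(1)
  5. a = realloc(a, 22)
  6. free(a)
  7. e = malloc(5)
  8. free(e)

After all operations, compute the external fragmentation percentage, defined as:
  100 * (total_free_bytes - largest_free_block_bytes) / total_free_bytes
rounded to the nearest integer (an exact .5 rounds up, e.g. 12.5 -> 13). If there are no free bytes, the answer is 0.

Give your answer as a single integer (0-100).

Answer: 23

Derivation:
Op 1: a = malloc(10) -> a = 0; heap: [0-9 ALLOC][10-50 FREE]
Op 2: b = malloc(1) -> b = 10; heap: [0-9 ALLOC][10-10 ALLOC][11-50 FREE]
Op 3: c = malloc(5) -> c = 11; heap: [0-9 ALLOC][10-10 ALLOC][11-15 ALLOC][16-50 FREE]
Op 4: d = malloc(1) -> d = 16; heap: [0-9 ALLOC][10-10 ALLOC][11-15 ALLOC][16-16 ALLOC][17-50 FREE]
Op 5: a = realloc(a, 22) -> a = 17; heap: [0-9 FREE][10-10 ALLOC][11-15 ALLOC][16-16 ALLOC][17-38 ALLOC][39-50 FREE]
Op 6: free(a) -> (freed a); heap: [0-9 FREE][10-10 ALLOC][11-15 ALLOC][16-16 ALLOC][17-50 FREE]
Op 7: e = malloc(5) -> e = 0; heap: [0-4 ALLOC][5-9 FREE][10-10 ALLOC][11-15 ALLOC][16-16 ALLOC][17-50 FREE]
Op 8: free(e) -> (freed e); heap: [0-9 FREE][10-10 ALLOC][11-15 ALLOC][16-16 ALLOC][17-50 FREE]
Free blocks: [10 34] total_free=44 largest=34 -> 100*(44-34)/44 = 1000/44 ≈ 22.727 -> rounds to 23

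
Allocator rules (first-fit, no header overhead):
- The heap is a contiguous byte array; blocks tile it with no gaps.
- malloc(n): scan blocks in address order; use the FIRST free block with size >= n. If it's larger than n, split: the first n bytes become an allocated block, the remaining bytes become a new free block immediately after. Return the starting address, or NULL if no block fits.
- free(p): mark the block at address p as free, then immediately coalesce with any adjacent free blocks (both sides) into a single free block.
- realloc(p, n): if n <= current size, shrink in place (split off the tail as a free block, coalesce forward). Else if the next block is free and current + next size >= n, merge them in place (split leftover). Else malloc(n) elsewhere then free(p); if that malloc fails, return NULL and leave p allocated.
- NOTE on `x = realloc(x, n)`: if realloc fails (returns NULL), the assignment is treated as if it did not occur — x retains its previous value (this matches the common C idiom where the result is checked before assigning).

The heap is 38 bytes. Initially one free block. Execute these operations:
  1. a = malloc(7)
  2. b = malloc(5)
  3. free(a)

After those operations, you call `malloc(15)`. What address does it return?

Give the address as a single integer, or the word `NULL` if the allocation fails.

Op 1: a = malloc(7) -> a = 0; heap: [0-6 ALLOC][7-37 FREE]
Op 2: b = malloc(5) -> b = 7; heap: [0-6 ALLOC][7-11 ALLOC][12-37 FREE]
Op 3: free(a) -> (freed a); heap: [0-6 FREE][7-11 ALLOC][12-37 FREE]
malloc(15): first-fit scan over [0-6 FREE][7-11 ALLOC][12-37 FREE] -> 12

Answer: 12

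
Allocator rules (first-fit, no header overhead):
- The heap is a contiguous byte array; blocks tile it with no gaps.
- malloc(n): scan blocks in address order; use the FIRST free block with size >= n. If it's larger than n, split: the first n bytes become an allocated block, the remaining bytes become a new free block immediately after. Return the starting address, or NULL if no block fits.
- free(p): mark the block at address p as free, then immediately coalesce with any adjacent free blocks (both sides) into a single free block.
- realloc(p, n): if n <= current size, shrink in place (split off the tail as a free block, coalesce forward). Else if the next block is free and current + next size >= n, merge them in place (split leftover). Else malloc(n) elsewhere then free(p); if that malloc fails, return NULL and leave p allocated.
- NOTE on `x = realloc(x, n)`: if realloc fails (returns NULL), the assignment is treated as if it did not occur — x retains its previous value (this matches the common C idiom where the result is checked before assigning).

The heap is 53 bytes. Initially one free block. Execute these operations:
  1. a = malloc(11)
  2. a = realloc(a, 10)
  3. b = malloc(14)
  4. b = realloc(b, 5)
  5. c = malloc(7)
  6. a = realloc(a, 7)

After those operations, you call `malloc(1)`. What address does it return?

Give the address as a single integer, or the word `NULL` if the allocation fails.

Answer: 7

Derivation:
Op 1: a = malloc(11) -> a = 0; heap: [0-10 ALLOC][11-52 FREE]
Op 2: a = realloc(a, 10) -> a = 0; heap: [0-9 ALLOC][10-52 FREE]
Op 3: b = malloc(14) -> b = 10; heap: [0-9 ALLOC][10-23 ALLOC][24-52 FREE]
Op 4: b = realloc(b, 5) -> b = 10; heap: [0-9 ALLOC][10-14 ALLOC][15-52 FREE]
Op 5: c = malloc(7) -> c = 15; heap: [0-9 ALLOC][10-14 ALLOC][15-21 ALLOC][22-52 FREE]
Op 6: a = realloc(a, 7) -> a = 0; heap: [0-6 ALLOC][7-9 FREE][10-14 ALLOC][15-21 ALLOC][22-52 FREE]
malloc(1): first-fit scan over [0-6 ALLOC][7-9 FREE][10-14 ALLOC][15-21 ALLOC][22-52 FREE] -> 7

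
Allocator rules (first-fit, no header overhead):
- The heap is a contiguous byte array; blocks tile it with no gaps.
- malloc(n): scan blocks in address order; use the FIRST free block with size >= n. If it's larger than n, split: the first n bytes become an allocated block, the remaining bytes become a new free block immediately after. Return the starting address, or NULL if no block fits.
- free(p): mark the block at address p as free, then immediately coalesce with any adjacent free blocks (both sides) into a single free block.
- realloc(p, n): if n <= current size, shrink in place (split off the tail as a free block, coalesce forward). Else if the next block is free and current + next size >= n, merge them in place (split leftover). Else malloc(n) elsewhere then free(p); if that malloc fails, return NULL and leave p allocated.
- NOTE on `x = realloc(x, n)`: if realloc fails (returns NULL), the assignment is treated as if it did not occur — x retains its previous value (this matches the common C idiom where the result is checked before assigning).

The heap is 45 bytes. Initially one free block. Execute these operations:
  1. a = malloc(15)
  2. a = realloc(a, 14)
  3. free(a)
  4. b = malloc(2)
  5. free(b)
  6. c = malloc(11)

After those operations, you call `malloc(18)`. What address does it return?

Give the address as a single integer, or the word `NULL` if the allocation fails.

Answer: 11

Derivation:
Op 1: a = malloc(15) -> a = 0; heap: [0-14 ALLOC][15-44 FREE]
Op 2: a = realloc(a, 14) -> a = 0; heap: [0-13 ALLOC][14-44 FREE]
Op 3: free(a) -> (freed a); heap: [0-44 FREE]
Op 4: b = malloc(2) -> b = 0; heap: [0-1 ALLOC][2-44 FREE]
Op 5: free(b) -> (freed b); heap: [0-44 FREE]
Op 6: c = malloc(11) -> c = 0; heap: [0-10 ALLOC][11-44 FREE]
malloc(18): first-fit scan over [0-10 ALLOC][11-44 FREE] -> 11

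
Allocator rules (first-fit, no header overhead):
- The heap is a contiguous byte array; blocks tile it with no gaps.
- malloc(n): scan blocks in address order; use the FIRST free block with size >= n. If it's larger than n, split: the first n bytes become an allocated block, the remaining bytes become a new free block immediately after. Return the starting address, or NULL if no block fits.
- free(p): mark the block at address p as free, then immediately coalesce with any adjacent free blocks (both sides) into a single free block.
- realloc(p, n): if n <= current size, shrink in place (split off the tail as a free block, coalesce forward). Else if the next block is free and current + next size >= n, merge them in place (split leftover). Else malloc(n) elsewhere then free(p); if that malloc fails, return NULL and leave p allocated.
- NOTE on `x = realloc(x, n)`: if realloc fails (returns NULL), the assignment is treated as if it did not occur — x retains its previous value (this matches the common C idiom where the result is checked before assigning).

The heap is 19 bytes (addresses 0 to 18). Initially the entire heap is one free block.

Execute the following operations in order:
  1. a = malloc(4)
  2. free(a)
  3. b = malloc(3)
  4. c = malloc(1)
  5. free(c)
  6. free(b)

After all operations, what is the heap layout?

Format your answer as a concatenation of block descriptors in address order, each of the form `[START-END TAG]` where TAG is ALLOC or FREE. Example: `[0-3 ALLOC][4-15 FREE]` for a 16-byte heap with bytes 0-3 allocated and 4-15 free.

Answer: [0-18 FREE]

Derivation:
Op 1: a = malloc(4) -> a = 0; heap: [0-3 ALLOC][4-18 FREE]
Op 2: free(a) -> (freed a); heap: [0-18 FREE]
Op 3: b = malloc(3) -> b = 0; heap: [0-2 ALLOC][3-18 FREE]
Op 4: c = malloc(1) -> c = 3; heap: [0-2 ALLOC][3-3 ALLOC][4-18 FREE]
Op 5: free(c) -> (freed c); heap: [0-2 ALLOC][3-18 FREE]
Op 6: free(b) -> (freed b); heap: [0-18 FREE]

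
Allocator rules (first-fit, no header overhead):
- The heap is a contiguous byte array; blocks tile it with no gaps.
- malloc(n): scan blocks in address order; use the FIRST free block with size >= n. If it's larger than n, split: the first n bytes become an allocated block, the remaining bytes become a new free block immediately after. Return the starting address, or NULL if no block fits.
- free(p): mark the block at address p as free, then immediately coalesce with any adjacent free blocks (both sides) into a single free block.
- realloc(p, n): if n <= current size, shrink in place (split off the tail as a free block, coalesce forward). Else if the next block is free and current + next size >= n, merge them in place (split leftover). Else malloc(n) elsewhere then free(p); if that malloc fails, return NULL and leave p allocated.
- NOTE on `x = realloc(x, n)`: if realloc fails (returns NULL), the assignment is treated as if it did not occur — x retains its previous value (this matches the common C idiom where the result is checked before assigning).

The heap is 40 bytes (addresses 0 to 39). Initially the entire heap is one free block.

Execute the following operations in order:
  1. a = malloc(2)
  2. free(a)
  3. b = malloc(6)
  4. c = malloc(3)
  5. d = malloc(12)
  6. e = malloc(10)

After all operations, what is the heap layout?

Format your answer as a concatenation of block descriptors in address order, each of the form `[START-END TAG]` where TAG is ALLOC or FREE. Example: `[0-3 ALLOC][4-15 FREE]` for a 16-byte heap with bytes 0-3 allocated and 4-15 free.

Answer: [0-5 ALLOC][6-8 ALLOC][9-20 ALLOC][21-30 ALLOC][31-39 FREE]

Derivation:
Op 1: a = malloc(2) -> a = 0; heap: [0-1 ALLOC][2-39 FREE]
Op 2: free(a) -> (freed a); heap: [0-39 FREE]
Op 3: b = malloc(6) -> b = 0; heap: [0-5 ALLOC][6-39 FREE]
Op 4: c = malloc(3) -> c = 6; heap: [0-5 ALLOC][6-8 ALLOC][9-39 FREE]
Op 5: d = malloc(12) -> d = 9; heap: [0-5 ALLOC][6-8 ALLOC][9-20 ALLOC][21-39 FREE]
Op 6: e = malloc(10) -> e = 21; heap: [0-5 ALLOC][6-8 ALLOC][9-20 ALLOC][21-30 ALLOC][31-39 FREE]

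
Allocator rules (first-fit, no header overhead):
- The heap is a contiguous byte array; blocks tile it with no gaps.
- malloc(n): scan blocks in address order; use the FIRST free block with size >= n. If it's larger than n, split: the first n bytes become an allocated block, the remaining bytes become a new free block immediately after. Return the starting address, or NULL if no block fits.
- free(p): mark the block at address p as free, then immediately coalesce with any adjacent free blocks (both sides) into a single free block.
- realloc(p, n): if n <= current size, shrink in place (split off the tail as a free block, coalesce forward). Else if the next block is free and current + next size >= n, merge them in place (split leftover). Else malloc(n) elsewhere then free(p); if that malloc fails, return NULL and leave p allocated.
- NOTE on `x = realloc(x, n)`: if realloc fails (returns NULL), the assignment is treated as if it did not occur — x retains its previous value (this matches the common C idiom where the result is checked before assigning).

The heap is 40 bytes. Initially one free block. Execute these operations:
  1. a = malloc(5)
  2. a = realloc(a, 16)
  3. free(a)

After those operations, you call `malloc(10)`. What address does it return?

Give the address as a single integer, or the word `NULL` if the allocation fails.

Op 1: a = malloc(5) -> a = 0; heap: [0-4 ALLOC][5-39 FREE]
Op 2: a = realloc(a, 16) -> a = 0; heap: [0-15 ALLOC][16-39 FREE]
Op 3: free(a) -> (freed a); heap: [0-39 FREE]
malloc(10): first-fit scan over [0-39 FREE] -> 0

Answer: 0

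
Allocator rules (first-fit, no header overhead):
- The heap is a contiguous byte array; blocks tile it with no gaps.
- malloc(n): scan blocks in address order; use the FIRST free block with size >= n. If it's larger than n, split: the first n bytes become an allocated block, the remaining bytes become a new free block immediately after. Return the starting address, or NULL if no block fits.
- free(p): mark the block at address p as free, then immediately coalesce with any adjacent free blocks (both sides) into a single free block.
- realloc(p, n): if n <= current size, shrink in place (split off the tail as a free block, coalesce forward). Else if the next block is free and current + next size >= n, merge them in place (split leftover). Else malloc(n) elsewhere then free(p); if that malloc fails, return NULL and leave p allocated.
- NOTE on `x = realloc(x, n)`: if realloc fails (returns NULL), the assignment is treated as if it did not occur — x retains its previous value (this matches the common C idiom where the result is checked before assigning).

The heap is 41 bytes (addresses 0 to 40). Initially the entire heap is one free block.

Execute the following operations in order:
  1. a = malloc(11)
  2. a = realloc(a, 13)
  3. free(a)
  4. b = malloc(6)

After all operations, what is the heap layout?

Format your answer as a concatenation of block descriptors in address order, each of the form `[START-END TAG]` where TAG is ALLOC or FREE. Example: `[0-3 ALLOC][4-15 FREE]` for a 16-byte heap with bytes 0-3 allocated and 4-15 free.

Op 1: a = malloc(11) -> a = 0; heap: [0-10 ALLOC][11-40 FREE]
Op 2: a = realloc(a, 13) -> a = 0; heap: [0-12 ALLOC][13-40 FREE]
Op 3: free(a) -> (freed a); heap: [0-40 FREE]
Op 4: b = malloc(6) -> b = 0; heap: [0-5 ALLOC][6-40 FREE]

Answer: [0-5 ALLOC][6-40 FREE]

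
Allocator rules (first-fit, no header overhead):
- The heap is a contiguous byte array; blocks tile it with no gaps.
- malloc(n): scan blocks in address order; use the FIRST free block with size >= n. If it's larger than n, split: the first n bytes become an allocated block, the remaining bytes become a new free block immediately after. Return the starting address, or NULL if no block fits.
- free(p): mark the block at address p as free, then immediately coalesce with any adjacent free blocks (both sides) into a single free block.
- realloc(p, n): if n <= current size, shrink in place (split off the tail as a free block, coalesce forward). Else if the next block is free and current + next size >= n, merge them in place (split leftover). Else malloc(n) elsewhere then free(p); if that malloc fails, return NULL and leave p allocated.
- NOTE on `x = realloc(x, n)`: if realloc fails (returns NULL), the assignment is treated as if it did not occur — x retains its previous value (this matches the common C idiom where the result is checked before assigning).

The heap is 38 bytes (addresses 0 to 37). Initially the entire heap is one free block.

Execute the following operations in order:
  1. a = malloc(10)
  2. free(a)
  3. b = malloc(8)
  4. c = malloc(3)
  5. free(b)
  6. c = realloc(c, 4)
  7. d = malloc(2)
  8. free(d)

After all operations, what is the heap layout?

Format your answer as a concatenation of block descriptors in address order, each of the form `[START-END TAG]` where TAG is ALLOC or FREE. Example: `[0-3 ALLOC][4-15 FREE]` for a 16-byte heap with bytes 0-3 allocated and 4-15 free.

Op 1: a = malloc(10) -> a = 0; heap: [0-9 ALLOC][10-37 FREE]
Op 2: free(a) -> (freed a); heap: [0-37 FREE]
Op 3: b = malloc(8) -> b = 0; heap: [0-7 ALLOC][8-37 FREE]
Op 4: c = malloc(3) -> c = 8; heap: [0-7 ALLOC][8-10 ALLOC][11-37 FREE]
Op 5: free(b) -> (freed b); heap: [0-7 FREE][8-10 ALLOC][11-37 FREE]
Op 6: c = realloc(c, 4) -> c = 8; heap: [0-7 FREE][8-11 ALLOC][12-37 FREE]
Op 7: d = malloc(2) -> d = 0; heap: [0-1 ALLOC][2-7 FREE][8-11 ALLOC][12-37 FREE]
Op 8: free(d) -> (freed d); heap: [0-7 FREE][8-11 ALLOC][12-37 FREE]

Answer: [0-7 FREE][8-11 ALLOC][12-37 FREE]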